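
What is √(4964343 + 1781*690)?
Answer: 3*√688137 ≈ 2488.6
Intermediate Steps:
√(4964343 + 1781*690) = √(4964343 + 1228890) = √6193233 = 3*√688137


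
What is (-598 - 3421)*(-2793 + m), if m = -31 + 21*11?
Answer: 10421267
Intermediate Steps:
m = 200 (m = -31 + 231 = 200)
(-598 - 3421)*(-2793 + m) = (-598 - 3421)*(-2793 + 200) = -4019*(-2593) = 10421267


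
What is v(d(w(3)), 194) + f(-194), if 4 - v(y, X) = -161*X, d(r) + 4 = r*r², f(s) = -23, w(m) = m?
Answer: 31215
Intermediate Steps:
d(r) = -4 + r³ (d(r) = -4 + r*r² = -4 + r³)
v(y, X) = 4 + 161*X (v(y, X) = 4 - (-161)*X = 4 + 161*X)
v(d(w(3)), 194) + f(-194) = (4 + 161*194) - 23 = (4 + 31234) - 23 = 31238 - 23 = 31215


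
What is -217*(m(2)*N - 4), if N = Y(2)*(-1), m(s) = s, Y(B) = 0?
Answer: 868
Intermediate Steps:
N = 0 (N = 0*(-1) = 0)
-217*(m(2)*N - 4) = -217*(2*0 - 4) = -217*(0 - 4) = -217*(-4) = 868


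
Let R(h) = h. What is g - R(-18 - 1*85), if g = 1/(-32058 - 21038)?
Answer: 5468887/53096 ≈ 103.00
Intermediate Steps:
g = -1/53096 (g = 1/(-53096) = -1/53096 ≈ -1.8834e-5)
g - R(-18 - 1*85) = -1/53096 - (-18 - 1*85) = -1/53096 - (-18 - 85) = -1/53096 - 1*(-103) = -1/53096 + 103 = 5468887/53096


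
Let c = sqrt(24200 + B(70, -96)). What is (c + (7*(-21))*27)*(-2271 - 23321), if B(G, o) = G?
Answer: 101574648 - 25592*sqrt(24270) ≈ 9.7588e+7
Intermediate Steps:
c = sqrt(24270) (c = sqrt(24200 + 70) = sqrt(24270) ≈ 155.79)
(c + (7*(-21))*27)*(-2271 - 23321) = (sqrt(24270) + (7*(-21))*27)*(-2271 - 23321) = (sqrt(24270) - 147*27)*(-25592) = (sqrt(24270) - 3969)*(-25592) = (-3969 + sqrt(24270))*(-25592) = 101574648 - 25592*sqrt(24270)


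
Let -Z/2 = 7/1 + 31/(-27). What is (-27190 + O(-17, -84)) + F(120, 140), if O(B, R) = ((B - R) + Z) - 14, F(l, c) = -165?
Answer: -737470/27 ≈ -27314.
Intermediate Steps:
Z = -316/27 (Z = -2*(7/1 + 31/(-27)) = -2*(7*1 + 31*(-1/27)) = -2*(7 - 31/27) = -2*158/27 = -316/27 ≈ -11.704)
O(B, R) = -694/27 + B - R (O(B, R) = ((B - R) - 316/27) - 14 = (-316/27 + B - R) - 14 = -694/27 + B - R)
(-27190 + O(-17, -84)) + F(120, 140) = (-27190 + (-694/27 - 17 - 1*(-84))) - 165 = (-27190 + (-694/27 - 17 + 84)) - 165 = (-27190 + 1115/27) - 165 = -733015/27 - 165 = -737470/27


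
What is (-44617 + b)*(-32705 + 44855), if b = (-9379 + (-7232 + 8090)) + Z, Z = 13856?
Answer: -477276300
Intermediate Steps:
b = 5335 (b = (-9379 + (-7232 + 8090)) + 13856 = (-9379 + 858) + 13856 = -8521 + 13856 = 5335)
(-44617 + b)*(-32705 + 44855) = (-44617 + 5335)*(-32705 + 44855) = -39282*12150 = -477276300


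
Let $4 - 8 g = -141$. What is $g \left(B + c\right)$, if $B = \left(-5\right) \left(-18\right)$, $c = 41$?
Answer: $\frac{18995}{8} \approx 2374.4$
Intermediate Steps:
$g = \frac{145}{8}$ ($g = \frac{1}{2} - - \frac{141}{8} = \frac{1}{2} + \frac{141}{8} = \frac{145}{8} \approx 18.125$)
$B = 90$
$g \left(B + c\right) = \frac{145 \left(90 + 41\right)}{8} = \frac{145}{8} \cdot 131 = \frac{18995}{8}$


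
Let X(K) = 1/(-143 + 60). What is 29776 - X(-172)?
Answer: 2471409/83 ≈ 29776.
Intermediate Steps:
X(K) = -1/83 (X(K) = 1/(-83) = -1/83)
29776 - X(-172) = 29776 - 1*(-1/83) = 29776 + 1/83 = 2471409/83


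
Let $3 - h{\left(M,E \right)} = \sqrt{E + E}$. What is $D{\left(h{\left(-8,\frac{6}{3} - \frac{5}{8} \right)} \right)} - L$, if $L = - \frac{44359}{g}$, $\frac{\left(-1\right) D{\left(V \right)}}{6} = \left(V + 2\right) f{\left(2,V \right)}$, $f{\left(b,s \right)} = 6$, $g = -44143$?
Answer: $- \frac{7990099}{44143} + 18 \sqrt{11} \approx -121.31$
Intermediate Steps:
$h{\left(M,E \right)} = 3 - \sqrt{2} \sqrt{E}$ ($h{\left(M,E \right)} = 3 - \sqrt{E + E} = 3 - \sqrt{2 E} = 3 - \sqrt{2} \sqrt{E}$)
$D{\left(V \right)} = -72 - 36 V$ ($D{\left(V \right)} = - 6 \left(V + 2\right) 6 = - 6 \left(2 + V\right) 6 = - 6 \left(12 + 6 V\right) = -72 - 36 V$)
$L = \frac{44359}{44143}$ ($L = - \frac{44359}{-44143} = \left(-44359\right) \left(- \frac{1}{44143}\right) = \frac{44359}{44143} \approx 1.0049$)
$D{\left(h{\left(-8,\frac{6}{3} - \frac{5}{8} \right)} \right)} - L = \left(-72 - 36 \left(3 - \sqrt{2} \sqrt{\frac{6}{3} - \frac{5}{8}}\right)\right) - \frac{44359}{44143} = \left(-72 - 36 \left(3 - \sqrt{2} \sqrt{6 \cdot \frac{1}{3} - \frac{5}{8}}\right)\right) - \frac{44359}{44143} = \left(-72 - 36 \left(3 - \sqrt{2} \sqrt{2 - \frac{5}{8}}\right)\right) - \frac{44359}{44143} = \left(-72 - 36 \left(3 - \sqrt{2} \sqrt{\frac{11}{8}}\right)\right) - \frac{44359}{44143} = \left(-72 - 36 \left(3 - \sqrt{2} \frac{\sqrt{22}}{4}\right)\right) - \frac{44359}{44143} = \left(-72 - 36 \left(3 - \frac{\sqrt{11}}{2}\right)\right) - \frac{44359}{44143} = \left(-72 - \left(108 - 18 \sqrt{11}\right)\right) - \frac{44359}{44143} = \left(-180 + 18 \sqrt{11}\right) - \frac{44359}{44143} = - \frac{7990099}{44143} + 18 \sqrt{11}$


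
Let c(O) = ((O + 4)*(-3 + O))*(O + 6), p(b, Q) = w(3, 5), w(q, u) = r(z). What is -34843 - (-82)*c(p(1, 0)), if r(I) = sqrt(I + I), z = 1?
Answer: -39599 - 328*sqrt(2) ≈ -40063.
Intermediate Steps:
r(I) = sqrt(2)*sqrt(I) (r(I) = sqrt(2*I) = sqrt(2)*sqrt(I))
w(q, u) = sqrt(2) (w(q, u) = sqrt(2)*sqrt(1) = sqrt(2)*1 = sqrt(2))
p(b, Q) = sqrt(2)
c(O) = (-3 + O)*(4 + O)*(6 + O) (c(O) = ((4 + O)*(-3 + O))*(6 + O) = ((-3 + O)*(4 + O))*(6 + O) = (-3 + O)*(4 + O)*(6 + O))
-34843 - (-82)*c(p(1, 0)) = -34843 - (-82)*(-72 + (sqrt(2))**3 - 6*sqrt(2) + 7*(sqrt(2))**2) = -34843 - (-82)*(-72 + 2*sqrt(2) - 6*sqrt(2) + 7*2) = -34843 - (-82)*(-72 + 2*sqrt(2) - 6*sqrt(2) + 14) = -34843 - (-82)*(-58 - 4*sqrt(2)) = -34843 - (4756 + 328*sqrt(2)) = -34843 + (-4756 - 328*sqrt(2)) = -39599 - 328*sqrt(2)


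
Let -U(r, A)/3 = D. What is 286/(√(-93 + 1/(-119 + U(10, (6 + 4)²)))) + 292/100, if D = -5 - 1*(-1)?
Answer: 73/25 - 143*I*√66554/1244 ≈ 2.92 - 29.655*I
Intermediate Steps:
D = -4 (D = -5 + 1 = -4)
U(r, A) = 12 (U(r, A) = -3*(-4) = 12)
286/(√(-93 + 1/(-119 + U(10, (6 + 4)²)))) + 292/100 = 286/(√(-93 + 1/(-119 + 12))) + 292/100 = 286/(√(-93 + 1/(-107))) + 292*(1/100) = 286/(√(-93 - 1/107)) + 73/25 = 286/(√(-9952/107)) + 73/25 = 286/((4*I*√66554/107)) + 73/25 = 286*(-I*√66554/2488) + 73/25 = -143*I*√66554/1244 + 73/25 = 73/25 - 143*I*√66554/1244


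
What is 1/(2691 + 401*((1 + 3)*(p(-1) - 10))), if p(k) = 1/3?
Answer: -3/38443 ≈ -7.8038e-5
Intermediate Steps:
p(k) = ⅓
1/(2691 + 401*((1 + 3)*(p(-1) - 10))) = 1/(2691 + 401*((1 + 3)*(⅓ - 10))) = 1/(2691 + 401*(4*(-29/3))) = 1/(2691 + 401*(-116/3)) = 1/(2691 - 46516/3) = 1/(-38443/3) = -3/38443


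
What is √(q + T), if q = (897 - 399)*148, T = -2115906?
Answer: I*√2042202 ≈ 1429.1*I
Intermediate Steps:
q = 73704 (q = 498*148 = 73704)
√(q + T) = √(73704 - 2115906) = √(-2042202) = I*√2042202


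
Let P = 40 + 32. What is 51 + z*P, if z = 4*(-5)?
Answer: -1389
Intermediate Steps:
z = -20
P = 72
51 + z*P = 51 - 20*72 = 51 - 1440 = -1389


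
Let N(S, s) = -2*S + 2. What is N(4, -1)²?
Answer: 36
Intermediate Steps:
N(S, s) = 2 - 2*S
N(4, -1)² = (2 - 2*4)² = (2 - 8)² = (-6)² = 36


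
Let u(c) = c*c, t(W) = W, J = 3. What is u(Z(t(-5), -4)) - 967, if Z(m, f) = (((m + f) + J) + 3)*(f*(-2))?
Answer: -391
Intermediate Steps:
Z(m, f) = -2*f*(6 + f + m) (Z(m, f) = (((m + f) + 3) + 3)*(f*(-2)) = (((f + m) + 3) + 3)*(-2*f) = ((3 + f + m) + 3)*(-2*f) = (6 + f + m)*(-2*f) = -2*f*(6 + f + m))
u(c) = c**2
u(Z(t(-5), -4)) - 967 = (-2*(-4)*(6 - 4 - 5))**2 - 967 = (-2*(-4)*(-3))**2 - 967 = (-24)**2 - 967 = 576 - 967 = -391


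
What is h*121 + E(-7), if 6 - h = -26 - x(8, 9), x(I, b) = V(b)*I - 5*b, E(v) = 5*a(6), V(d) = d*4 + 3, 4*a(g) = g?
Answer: 72373/2 ≈ 36187.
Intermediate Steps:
a(g) = g/4
V(d) = 3 + 4*d (V(d) = 4*d + 3 = 3 + 4*d)
E(v) = 15/2 (E(v) = 5*((1/4)*6) = 5*(3/2) = 15/2)
x(I, b) = -5*b + I*(3 + 4*b) (x(I, b) = (3 + 4*b)*I - 5*b = I*(3 + 4*b) - 5*b = -5*b + I*(3 + 4*b))
h = 299 (h = 6 - (-26 - (-5*9 + 8*(3 + 4*9))) = 6 - (-26 - (-45 + 8*(3 + 36))) = 6 - (-26 - (-45 + 8*39)) = 6 - (-26 - (-45 + 312)) = 6 - (-26 - 1*267) = 6 - (-26 - 267) = 6 - 1*(-293) = 6 + 293 = 299)
h*121 + E(-7) = 299*121 + 15/2 = 36179 + 15/2 = 72373/2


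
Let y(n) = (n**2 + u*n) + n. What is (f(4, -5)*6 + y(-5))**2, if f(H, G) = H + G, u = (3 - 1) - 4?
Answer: 576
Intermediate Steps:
u = -2 (u = 2 - 4 = -2)
f(H, G) = G + H
y(n) = n**2 - n (y(n) = (n**2 - 2*n) + n = n**2 - n)
(f(4, -5)*6 + y(-5))**2 = ((-5 + 4)*6 - 5*(-1 - 5))**2 = (-1*6 - 5*(-6))**2 = (-6 + 30)**2 = 24**2 = 576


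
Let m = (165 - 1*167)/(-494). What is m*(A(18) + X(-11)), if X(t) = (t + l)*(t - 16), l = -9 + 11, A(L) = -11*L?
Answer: 45/247 ≈ 0.18219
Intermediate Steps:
l = 2
X(t) = (-16 + t)*(2 + t) (X(t) = (t + 2)*(t - 16) = (2 + t)*(-16 + t) = (-16 + t)*(2 + t))
m = 1/247 (m = (165 - 167)*(-1/494) = -2*(-1/494) = 1/247 ≈ 0.0040486)
m*(A(18) + X(-11)) = (-11*18 + (-32 + (-11)² - 14*(-11)))/247 = (-198 + (-32 + 121 + 154))/247 = (-198 + 243)/247 = (1/247)*45 = 45/247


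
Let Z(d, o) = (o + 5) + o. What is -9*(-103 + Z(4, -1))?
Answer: 900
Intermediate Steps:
Z(d, o) = 5 + 2*o (Z(d, o) = (5 + o) + o = 5 + 2*o)
-9*(-103 + Z(4, -1)) = -9*(-103 + (5 + 2*(-1))) = -9*(-103 + (5 - 2)) = -9*(-103 + 3) = -9*(-100) = 900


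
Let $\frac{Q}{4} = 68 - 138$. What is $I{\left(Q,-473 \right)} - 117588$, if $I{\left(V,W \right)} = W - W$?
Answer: $-117588$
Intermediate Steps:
$Q = -280$ ($Q = 4 \left(68 - 138\right) = 4 \left(-70\right) = -280$)
$I{\left(V,W \right)} = 0$
$I{\left(Q,-473 \right)} - 117588 = 0 - 117588 = -117588$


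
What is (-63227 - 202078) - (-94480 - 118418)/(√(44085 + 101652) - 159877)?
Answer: -3390682490869053/12780254696 - 319347*√16193/12780254696 ≈ -2.6531e+5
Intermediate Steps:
(-63227 - 202078) - (-94480 - 118418)/(√(44085 + 101652) - 159877) = -265305 - (-212898)/(√145737 - 159877) = -265305 - (-212898)/(3*√16193 - 159877) = -265305 - (-212898)/(-159877 + 3*√16193) = -265305 + 212898/(-159877 + 3*√16193)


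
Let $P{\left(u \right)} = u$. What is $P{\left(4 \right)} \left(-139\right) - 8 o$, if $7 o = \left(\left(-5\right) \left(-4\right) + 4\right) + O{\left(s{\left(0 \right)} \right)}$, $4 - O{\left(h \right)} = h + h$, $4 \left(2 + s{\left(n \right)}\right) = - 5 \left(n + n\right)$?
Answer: $- \frac{4148}{7} \approx -592.57$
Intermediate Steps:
$s{\left(n \right)} = -2 - \frac{5 n}{2}$ ($s{\left(n \right)} = -2 + \frac{\left(-5\right) \left(n + n\right)}{4} = -2 + \frac{\left(-5\right) 2 n}{4} = -2 + \frac{\left(-10\right) n}{4} = -2 - \frac{5 n}{2}$)
$O{\left(h \right)} = 4 - 2 h$ ($O{\left(h \right)} = 4 - \left(h + h\right) = 4 - 2 h$)
$o = \frac{32}{7}$ ($o = \frac{\left(\left(-5\right) \left(-4\right) + 4\right) + \left(4 - 2 \left(-2 - 0\right)\right)}{7} = \frac{\left(20 + 4\right) + \left(4 - 2 \left(-2 + 0\right)\right)}{7} = \frac{24 + \left(4 - -4\right)}{7} = \frac{24 + \left(4 + 4\right)}{7} = \frac{24 + 8}{7} = \frac{1}{7} \cdot 32 = \frac{32}{7} \approx 4.5714$)
$P{\left(4 \right)} \left(-139\right) - 8 o = 4 \left(-139\right) - \frac{256}{7} = -556 - \frac{256}{7} = - \frac{4148}{7}$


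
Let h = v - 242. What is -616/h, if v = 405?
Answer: -616/163 ≈ -3.7791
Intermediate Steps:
h = 163 (h = 405 - 242 = 163)
-616/h = -616/163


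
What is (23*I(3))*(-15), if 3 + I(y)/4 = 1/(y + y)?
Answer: 3910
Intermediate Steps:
I(y) = -12 + 2/y (I(y) = -12 + 4/(y + y) = -12 + 4/((2*y)) = -12 + 4*(1/(2*y)) = -12 + 2/y)
(23*I(3))*(-15) = (23*(-12 + 2/3))*(-15) = (23*(-12 + 2*(⅓)))*(-15) = (23*(-12 + ⅔))*(-15) = (23*(-34/3))*(-15) = -782/3*(-15) = 3910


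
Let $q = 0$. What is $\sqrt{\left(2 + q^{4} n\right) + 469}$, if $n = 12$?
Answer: $\sqrt{471} \approx 21.703$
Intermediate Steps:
$\sqrt{\left(2 + q^{4} n\right) + 469} = \sqrt{\left(2 + 0^{4} \cdot 12\right) + 469} = \sqrt{\left(2 + 0 \cdot 12\right) + 469} = \sqrt{\left(2 + 0\right) + 469} = \sqrt{2 + 469} = \sqrt{471}$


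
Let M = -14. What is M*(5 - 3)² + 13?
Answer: -43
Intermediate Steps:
M*(5 - 3)² + 13 = -14*(5 - 3)² + 13 = -14*2² + 13 = -14*4 + 13 = -56 + 13 = -43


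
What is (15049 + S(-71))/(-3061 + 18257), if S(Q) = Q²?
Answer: 10045/7598 ≈ 1.3221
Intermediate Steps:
(15049 + S(-71))/(-3061 + 18257) = (15049 + (-71)²)/(-3061 + 18257) = (15049 + 5041)/15196 = 20090*(1/15196) = 10045/7598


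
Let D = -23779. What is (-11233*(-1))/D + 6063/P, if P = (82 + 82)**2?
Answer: -157950691/639559984 ≈ -0.24697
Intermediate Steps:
P = 26896 (P = 164**2 = 26896)
(-11233*(-1))/D + 6063/P = -11233*(-1)/(-23779) + 6063/26896 = 11233*(-1/23779) + 6063*(1/26896) = -11233/23779 + 6063/26896 = -157950691/639559984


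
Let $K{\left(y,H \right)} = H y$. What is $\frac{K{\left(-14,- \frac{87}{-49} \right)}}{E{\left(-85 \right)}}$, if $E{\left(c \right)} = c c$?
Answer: $- \frac{174}{50575} \approx -0.0034404$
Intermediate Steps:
$E{\left(c \right)} = c^{2}$
$\frac{K{\left(-14,- \frac{87}{-49} \right)}}{E{\left(-85 \right)}} = \frac{- \frac{87}{-49} \left(-14\right)}{\left(-85\right)^{2}} = \frac{\left(-87\right) \left(- \frac{1}{49}\right) \left(-14\right)}{7225} = \frac{87}{49} \left(-14\right) \frac{1}{7225} = \left(- \frac{174}{7}\right) \frac{1}{7225} = - \frac{174}{50575}$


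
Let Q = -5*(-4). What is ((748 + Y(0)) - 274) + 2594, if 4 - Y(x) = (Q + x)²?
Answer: 2672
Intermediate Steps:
Q = 20
Y(x) = 4 - (20 + x)²
((748 + Y(0)) - 274) + 2594 = ((748 + (4 - (20 + 0)²)) - 274) + 2594 = ((748 + (4 - 1*20²)) - 274) + 2594 = ((748 + (4 - 1*400)) - 274) + 2594 = ((748 + (4 - 400)) - 274) + 2594 = ((748 - 396) - 274) + 2594 = (352 - 274) + 2594 = 78 + 2594 = 2672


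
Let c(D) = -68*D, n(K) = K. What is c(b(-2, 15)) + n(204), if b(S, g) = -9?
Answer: 816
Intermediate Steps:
c(b(-2, 15)) + n(204) = -68*(-9) + 204 = 612 + 204 = 816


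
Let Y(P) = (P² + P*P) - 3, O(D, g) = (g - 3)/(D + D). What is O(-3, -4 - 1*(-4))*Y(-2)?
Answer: 5/2 ≈ 2.5000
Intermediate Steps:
O(D, g) = (-3 + g)/(2*D) (O(D, g) = (-3 + g)/((2*D)) = (-3 + g)*(1/(2*D)) = (-3 + g)/(2*D))
Y(P) = -3 + 2*P² (Y(P) = (P² + P²) - 3 = 2*P² - 3 = -3 + 2*P²)
O(-3, -4 - 1*(-4))*Y(-2) = ((½)*(-3 + (-4 - 1*(-4)))/(-3))*(-3 + 2*(-2)²) = ((½)*(-⅓)*(-3 + (-4 + 4)))*(-3 + 2*4) = ((½)*(-⅓)*(-3 + 0))*(-3 + 8) = ((½)*(-⅓)*(-3))*5 = (½)*5 = 5/2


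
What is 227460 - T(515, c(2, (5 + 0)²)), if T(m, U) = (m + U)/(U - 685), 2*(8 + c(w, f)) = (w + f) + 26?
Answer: 303205247/1333 ≈ 2.2746e+5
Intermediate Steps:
c(w, f) = 5 + f/2 + w/2 (c(w, f) = -8 + ((w + f) + 26)/2 = -8 + ((f + w) + 26)/2 = -8 + (26 + f + w)/2 = -8 + (13 + f/2 + w/2) = 5 + f/2 + w/2)
T(m, U) = (U + m)/(-685 + U)
227460 - T(515, c(2, (5 + 0)²)) = 227460 - ((5 + (5 + 0)²/2 + (½)*2) + 515)/(-685 + (5 + (5 + 0)²/2 + (½)*2)) = 227460 - ((5 + (½)*5² + 1) + 515)/(-685 + (5 + (½)*5² + 1)) = 227460 - ((5 + (½)*25 + 1) + 515)/(-685 + (5 + (½)*25 + 1)) = 227460 - ((5 + 25/2 + 1) + 515)/(-685 + (5 + 25/2 + 1)) = 227460 - (37/2 + 515)/(-685 + 37/2) = 227460 - 1067/((-1333/2)*2) = 227460 - (-2)*1067/(1333*2) = 227460 - 1*(-1067/1333) = 227460 + 1067/1333 = 303205247/1333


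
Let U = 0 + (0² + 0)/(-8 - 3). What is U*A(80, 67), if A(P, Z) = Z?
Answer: 0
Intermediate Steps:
U = 0 (U = 0 + (0 + 0)/(-11) = 0 + 0*(-1/11) = 0 + 0 = 0)
U*A(80, 67) = 0*67 = 0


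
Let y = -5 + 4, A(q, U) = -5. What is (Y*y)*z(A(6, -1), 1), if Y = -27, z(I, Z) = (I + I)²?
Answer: 2700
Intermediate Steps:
z(I, Z) = 4*I² (z(I, Z) = (2*I)² = 4*I²)
y = -1
(Y*y)*z(A(6, -1), 1) = (-27*(-1))*(4*(-5)²) = 27*(4*25) = 27*100 = 2700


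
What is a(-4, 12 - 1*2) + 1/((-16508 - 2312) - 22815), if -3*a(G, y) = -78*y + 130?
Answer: 27062747/124905 ≈ 216.67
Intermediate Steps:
a(G, y) = -130/3 + 26*y (a(G, y) = -(-78*y + 130)/3 = -(130 - 78*y)/3 = -130/3 + 26*y)
a(-4, 12 - 1*2) + 1/((-16508 - 2312) - 22815) = (-130/3 + 26*(12 - 1*2)) + 1/((-16508 - 2312) - 22815) = (-130/3 + 26*(12 - 2)) + 1/(-18820 - 22815) = (-130/3 + 26*10) + 1/(-41635) = (-130/3 + 260) - 1/41635 = 650/3 - 1/41635 = 27062747/124905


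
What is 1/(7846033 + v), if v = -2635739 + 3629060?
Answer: 1/8839354 ≈ 1.1313e-7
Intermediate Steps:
v = 993321
1/(7846033 + v) = 1/(7846033 + 993321) = 1/8839354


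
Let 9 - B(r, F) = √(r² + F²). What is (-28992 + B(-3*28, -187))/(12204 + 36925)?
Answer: -29188/49129 ≈ -0.59411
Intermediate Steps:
B(r, F) = 9 - √(F² + r²) (B(r, F) = 9 - √(r² + F²) = 9 - √(F² + r²))
(-28992 + B(-3*28, -187))/(12204 + 36925) = (-28992 + (9 - √((-187)² + (-3*28)²)))/(12204 + 36925) = (-28992 + (9 - √(34969 + (-84)²)))/49129 = (-28992 + (9 - √(34969 + 7056)))*(1/49129) = (-28992 + (9 - √42025))*(1/49129) = (-28992 + (9 - 1*205))*(1/49129) = (-28992 + (9 - 205))*(1/49129) = (-28992 - 196)*(1/49129) = -29188*1/49129 = -29188/49129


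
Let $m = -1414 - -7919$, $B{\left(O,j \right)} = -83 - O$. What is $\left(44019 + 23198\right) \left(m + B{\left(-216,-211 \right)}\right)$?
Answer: $446186446$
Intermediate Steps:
$m = 6505$ ($m = -1414 + 7919 = 6505$)
$\left(44019 + 23198\right) \left(m + B{\left(-216,-211 \right)}\right) = \left(44019 + 23198\right) \left(6505 - -133\right) = 67217 \left(6505 + \left(-83 + 216\right)\right) = 67217 \left(6505 + 133\right) = 67217 \cdot 6638 = 446186446$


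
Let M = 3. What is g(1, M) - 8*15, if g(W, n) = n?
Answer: -117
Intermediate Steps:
g(1, M) - 8*15 = 3 - 8*15 = 3 - 120 = -117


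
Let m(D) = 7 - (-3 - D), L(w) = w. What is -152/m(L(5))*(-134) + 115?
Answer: 22093/15 ≈ 1472.9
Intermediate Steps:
m(D) = 10 + D (m(D) = 7 + (3 + D) = 10 + D)
-152/m(L(5))*(-134) + 115 = -152/(10 + 5)*(-134) + 115 = -152/15*(-134) + 115 = 20368/15 + 115 = 22093/15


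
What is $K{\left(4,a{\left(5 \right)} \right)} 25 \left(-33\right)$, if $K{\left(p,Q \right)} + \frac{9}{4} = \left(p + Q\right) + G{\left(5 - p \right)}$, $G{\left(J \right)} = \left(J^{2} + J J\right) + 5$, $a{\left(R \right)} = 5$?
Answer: $- \frac{45375}{4} \approx -11344.0$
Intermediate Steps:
$G{\left(J \right)} = 5 + 2 J^{2}$ ($G{\left(J \right)} = \left(J^{2} + J^{2}\right) + 5 = 2 J^{2} + 5 = 5 + 2 J^{2}$)
$K{\left(p,Q \right)} = \frac{11}{4} + Q + p + 2 \left(5 - p\right)^{2}$ ($K{\left(p,Q \right)} = - \frac{9}{4} + \left(\left(p + Q\right) + \left(5 + 2 \left(5 - p\right)^{2}\right)\right) = - \frac{9}{4} + \left(\left(Q + p\right) + \left(5 + 2 \left(5 - p\right)^{2}\right)\right) = - \frac{9}{4} + \left(5 + Q + p + 2 \left(5 - p\right)^{2}\right) = \frac{11}{4} + Q + p + 2 \left(5 - p\right)^{2}$)
$K{\left(4,a{\left(5 \right)} \right)} 25 \left(-33\right) = \left(\frac{211}{4} + 5 - 76 + 2 \cdot 4^{2}\right) 25 \left(-33\right) = \left(\frac{211}{4} + 5 - 76 + 2 \cdot 16\right) 25 \left(-33\right) = \left(\frac{211}{4} + 5 - 76 + 32\right) 25 \left(-33\right) = \frac{55}{4} \cdot 25 \left(-33\right) = \frac{1375}{4} \left(-33\right) = - \frac{45375}{4}$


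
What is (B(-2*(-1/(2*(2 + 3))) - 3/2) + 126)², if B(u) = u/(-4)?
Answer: 25532809/1600 ≈ 15958.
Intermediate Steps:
B(u) = -u/4 (B(u) = u*(-¼) = -u/4)
(B(-2*(-1/(2*(2 + 3))) - 3/2) + 126)² = (-(-2*(-1/(2*(2 + 3))) - 3/2)/4 + 126)² = (-(-2/((-2*5)) - 3*½)/4 + 126)² = (-(-2/(-10) - 3/2)/4 + 126)² = (-(-2*(-⅒) - 3/2)/4 + 126)² = (-(⅕ - 3/2)/4 + 126)² = (-¼*(-13/10) + 126)² = (13/40 + 126)² = (5053/40)² = 25532809/1600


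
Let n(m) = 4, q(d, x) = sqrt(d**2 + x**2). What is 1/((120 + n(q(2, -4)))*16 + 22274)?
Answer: 1/24258 ≈ 4.1224e-5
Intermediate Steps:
1/((120 + n(q(2, -4)))*16 + 22274) = 1/((120 + 4)*16 + 22274) = 1/(124*16 + 22274) = 1/(1984 + 22274) = 1/24258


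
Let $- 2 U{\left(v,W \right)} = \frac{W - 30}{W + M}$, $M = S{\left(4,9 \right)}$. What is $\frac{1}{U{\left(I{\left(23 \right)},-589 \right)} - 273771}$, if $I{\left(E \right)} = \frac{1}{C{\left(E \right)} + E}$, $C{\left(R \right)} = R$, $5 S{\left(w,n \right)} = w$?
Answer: $- \frac{5882}{1610324117} \approx -3.6527 \cdot 10^{-6}$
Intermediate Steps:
$S{\left(w,n \right)} = \frac{w}{5}$
$M = \frac{4}{5}$ ($M = \frac{1}{5} \cdot 4 = \frac{4}{5} \approx 0.8$)
$I{\left(E \right)} = \frac{1}{2 E}$ ($I{\left(E \right)} = \frac{1}{E + E} = \frac{1}{2 E}$)
$U{\left(v,W \right)} = - \frac{-30 + W}{2 \left(\frac{4}{5} + W\right)}$ ($U{\left(v,W \right)} = - \frac{\left(W - 30\right) \frac{1}{W + \frac{4}{5}}}{2} = - \frac{\left(-30 + W\right) \frac{1}{\frac{4}{5} + W}}{2} = - \frac{\frac{1}{\frac{4}{5} + W} \left(-30 + W\right)}{2} = - \frac{-30 + W}{2 \left(\frac{4}{5} + W\right)}$)
$\frac{1}{U{\left(I{\left(23 \right)},-589 \right)} - 273771} = \frac{1}{\frac{5 \left(30 - -589\right)}{2 \left(4 + 5 \left(-589\right)\right)} - 273771} = \frac{1}{\frac{5 \left(30 + 589\right)}{2 \left(4 - 2945\right)} - 273771} = \frac{1}{\frac{5}{2} \frac{1}{-2941} \cdot 619 - 273771} = \frac{1}{\frac{5}{2} \left(- \frac{1}{2941}\right) 619 - 273771} = \frac{1}{- \frac{3095}{5882} - 273771} = \frac{1}{- \frac{1610324117}{5882}} = - \frac{5882}{1610324117}$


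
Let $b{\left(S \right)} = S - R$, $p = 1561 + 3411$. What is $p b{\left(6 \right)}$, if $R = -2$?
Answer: $39776$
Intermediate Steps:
$p = 4972$
$b{\left(S \right)} = 2 + S$ ($b{\left(S \right)} = S - -2 = S + 2 = 2 + S$)
$p b{\left(6 \right)} = 4972 \left(2 + 6\right) = 4972 \cdot 8 = 39776$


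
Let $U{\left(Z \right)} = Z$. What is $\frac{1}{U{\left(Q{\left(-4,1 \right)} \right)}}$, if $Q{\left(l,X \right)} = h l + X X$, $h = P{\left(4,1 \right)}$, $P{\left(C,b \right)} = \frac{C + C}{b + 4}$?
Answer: $- \frac{5}{27} \approx -0.18519$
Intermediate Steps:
$P{\left(C,b \right)} = \frac{2 C}{4 + b}$
$h = \frac{8}{5}$ ($h = 2 \cdot 4 \frac{1}{4 + 1} = 2 \cdot 4 \cdot \frac{1}{5} = \frac{8}{5} \approx 1.6$)
$Q{\left(l,X \right)} = X^{2} + \frac{8 l}{5}$ ($Q{\left(l,X \right)} = \frac{8 l}{5} + X X = \frac{8 l}{5} + X^{2} = X^{2} + \frac{8 l}{5}$)
$\frac{1}{U{\left(Q{\left(-4,1 \right)} \right)}} = \frac{1}{1^{2} + \frac{8}{5} \left(-4\right)} = \frac{1}{1 - \frac{32}{5}} = \frac{1}{- \frac{27}{5}} = - \frac{5}{27}$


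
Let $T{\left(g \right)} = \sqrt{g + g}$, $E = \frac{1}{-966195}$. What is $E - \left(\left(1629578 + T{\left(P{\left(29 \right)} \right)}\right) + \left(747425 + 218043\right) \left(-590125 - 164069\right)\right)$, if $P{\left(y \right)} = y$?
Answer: $\frac{703533481710650729}{966195} - \sqrt{58} \approx 7.2815 \cdot 10^{11}$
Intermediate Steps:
$E = - \frac{1}{966195} \approx -1.035 \cdot 10^{-6}$
$T{\left(g \right)} = \sqrt{2} \sqrt{g}$ ($T{\left(g \right)} = \sqrt{2 g} = \sqrt{2} \sqrt{g}$)
$E - \left(\left(1629578 + T{\left(P{\left(29 \right)} \right)}\right) + \left(747425 + 218043\right) \left(-590125 - 164069\right)\right) = - \frac{1}{966195} - \left(\left(1629578 + \sqrt{2} \sqrt{29}\right) + \left(747425 + 218043\right) \left(-590125 - 164069\right)\right) = - \frac{1}{966195} - \left(\left(1629578 + \sqrt{58}\right) + 965468 \left(-754194\right)\right) = - \frac{1}{966195} - \left(\left(1629578 + \sqrt{58}\right) - 728150172792\right) = - \frac{1}{966195} - \left(-728148543214 + \sqrt{58}\right) = - \frac{1}{966195} + \left(728148543214 - \sqrt{58}\right) = \frac{703533481710650729}{966195} - \sqrt{58}$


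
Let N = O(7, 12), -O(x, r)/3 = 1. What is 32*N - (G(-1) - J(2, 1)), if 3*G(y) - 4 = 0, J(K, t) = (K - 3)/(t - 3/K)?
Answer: -286/3 ≈ -95.333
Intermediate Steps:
O(x, r) = -3 (O(x, r) = -3*1 = -3)
J(K, t) = (-3 + K)/(t - 3/K)
G(y) = 4/3 (G(y) = 4/3 + (⅓)*0 = 4/3 + 0 = 4/3)
N = -3
32*N - (G(-1) - J(2, 1)) = 32*(-3) - (4/3 - 2*(-3 + 2)/(-3 + 2*1)) = -96 - (4/3 - 2*(-1)/(-3 + 2)) = -96 - (4/3 - 2*(-1)/(-1)) = -96 - (4/3 - 2*(-1)*(-1)) = -96 - (4/3 - 1*2) = -96 - (4/3 - 2) = -96 - 1*(-⅔) = -96 + ⅔ = -286/3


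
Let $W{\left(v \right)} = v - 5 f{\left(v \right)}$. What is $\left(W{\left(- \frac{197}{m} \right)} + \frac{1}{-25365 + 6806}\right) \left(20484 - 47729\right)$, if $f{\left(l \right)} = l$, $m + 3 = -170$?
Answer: $\frac{398448997925}{3210707} \approx 1.241 \cdot 10^{5}$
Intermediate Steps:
$m = -173$ ($m = -3 - 170 = -173$)
$W{\left(v \right)} = - 4 v$ ($W{\left(v \right)} = v - 5 v = - 4 v$)
$\left(W{\left(- \frac{197}{m} \right)} + \frac{1}{-25365 + 6806}\right) \left(20484 - 47729\right) = \left(- 4 \left(- \frac{197}{-173}\right) + \frac{1}{-25365 + 6806}\right) \left(20484 - 47729\right) = \left(- 4 \left(\left(-197\right) \left(- \frac{1}{173}\right)\right) + \frac{1}{-18559}\right) \left(-27245\right) = \left(\left(-4\right) \frac{197}{173} - \frac{1}{18559}\right) \left(-27245\right) = \left(- \frac{788}{173} - \frac{1}{18559}\right) \left(-27245\right) = \left(- \frac{14624665}{3210707}\right) \left(-27245\right) = \frac{398448997925}{3210707}$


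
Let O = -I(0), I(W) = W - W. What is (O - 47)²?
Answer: 2209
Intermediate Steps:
I(W) = 0
O = 0 (O = -1*0 = 0)
(O - 47)² = (0 - 47)² = (-47)² = 2209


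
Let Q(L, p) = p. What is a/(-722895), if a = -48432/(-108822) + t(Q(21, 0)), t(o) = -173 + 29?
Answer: 2603656/13111146615 ≈ 0.00019858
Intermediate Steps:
t(o) = -144
a = -2603656/18137 (a = -48432/(-108822) - 144 = -48432*(-1/108822) - 144 = 8072/18137 - 144 = -2603656/18137 ≈ -143.55)
a/(-722895) = -2603656/18137/(-722895) = -2603656/18137*(-1/722895) = 2603656/13111146615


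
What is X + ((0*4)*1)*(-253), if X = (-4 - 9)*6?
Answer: -78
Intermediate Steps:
X = -78 (X = -13*6 = -78)
X + ((0*4)*1)*(-253) = -78 + ((0*4)*1)*(-253) = -78 + (0*1)*(-253) = -78 + 0*(-253) = -78 + 0 = -78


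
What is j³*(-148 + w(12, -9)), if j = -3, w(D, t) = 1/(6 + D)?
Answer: 7989/2 ≈ 3994.5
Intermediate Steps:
j³*(-148 + w(12, -9)) = (-3)³*(-148 + 1/(6 + 12)) = -27*(-148 + 1/18) = -27*(-2663/18) = 7989/2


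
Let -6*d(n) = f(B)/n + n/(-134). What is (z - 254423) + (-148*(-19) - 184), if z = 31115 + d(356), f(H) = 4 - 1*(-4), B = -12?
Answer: -1315912222/5963 ≈ -2.2068e+5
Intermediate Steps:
f(H) = 8 (f(H) = 4 + 4 = 8)
d(n) = -4/(3*n) + n/804 (d(n) = -(8/n + n/(-134))/6 = -(8/n + n*(-1/134))/6 = -(8/n - n/134)/6 = -4/(3*n) + n/804)
z = 185541363/5963 (z = 31115 + (1/804)*(-1072 + 356²)/356 = 31115 + (1/804)*(1/356)*(-1072 + 126736) = 31115 + (1/804)*(1/356)*125664 = 31115 + 2618/5963 = 185541363/5963 ≈ 31115.)
(z - 254423) + (-148*(-19) - 184) = (185541363/5963 - 254423) + (-148*(-19) - 184) = -1331582986/5963 + (2812 - 184) = -1331582986/5963 + 2628 = -1315912222/5963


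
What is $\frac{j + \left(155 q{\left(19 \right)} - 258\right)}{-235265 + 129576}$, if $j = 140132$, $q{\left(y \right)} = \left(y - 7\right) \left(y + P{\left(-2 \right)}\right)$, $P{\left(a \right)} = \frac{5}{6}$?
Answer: $- \frac{176764}{105689} \approx -1.6725$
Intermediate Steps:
$P{\left(a \right)} = \frac{5}{6}$ ($P{\left(a \right)} = 5 \cdot \frac{1}{6} = \frac{5}{6}$)
$q{\left(y \right)} = \left(-7 + y\right) \left(\frac{5}{6} + y\right)$ ($q{\left(y \right)} = \left(y - 7\right) \left(y + \frac{5}{6}\right) = \left(-7 + y\right) \left(\frac{5}{6} + y\right)$)
$\frac{j + \left(155 q{\left(19 \right)} - 258\right)}{-235265 + 129576} = \frac{140132 - \left(258 - 155 \left(- \frac{35}{6} + 19^{2} - \frac{703}{6}\right)\right)}{-235265 + 129576} = \frac{140132 - \left(258 - 155 \left(- \frac{35}{6} + 361 - \frac{703}{6}\right)\right)}{-105689} = \left(140132 + \left(155 \cdot 238 - 258\right)\right) \left(- \frac{1}{105689}\right) = \left(140132 + \left(36890 - 258\right)\right) \left(- \frac{1}{105689}\right) = \left(140132 + 36632\right) \left(- \frac{1}{105689}\right) = 176764 \left(- \frac{1}{105689}\right) = - \frac{176764}{105689}$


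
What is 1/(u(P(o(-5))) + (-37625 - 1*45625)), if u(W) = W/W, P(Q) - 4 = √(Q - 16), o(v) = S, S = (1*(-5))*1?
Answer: -1/83249 ≈ -1.2012e-5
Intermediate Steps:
S = -5 (S = -5*1 = -5)
o(v) = -5
P(Q) = 4 + √(-16 + Q) (P(Q) = 4 + √(Q - 16) = 4 + √(-16 + Q))
u(W) = 1
1/(u(P(o(-5))) + (-37625 - 1*45625)) = 1/(1 + (-37625 - 1*45625)) = 1/(1 + (-37625 - 45625)) = 1/(1 - 83250) = 1/(-83249) = -1/83249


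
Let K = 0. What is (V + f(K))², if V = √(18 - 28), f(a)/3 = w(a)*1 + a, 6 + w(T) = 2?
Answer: (12 - I*√10)² ≈ 134.0 - 75.895*I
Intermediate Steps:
w(T) = -4 (w(T) = -6 + 2 = -4)
f(a) = -12 + 3*a (f(a) = 3*(-4*1 + a) = 3*(-4 + a) = -12 + 3*a)
V = I*√10 (V = √(-10) = I*√10 ≈ 3.1623*I)
(V + f(K))² = (I*√10 + (-12 + 3*0))² = (I*√10 + (-12 + 0))² = (I*√10 - 12)² = (-12 + I*√10)²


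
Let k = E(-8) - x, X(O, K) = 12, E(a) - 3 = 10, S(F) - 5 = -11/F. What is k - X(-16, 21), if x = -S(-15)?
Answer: 101/15 ≈ 6.7333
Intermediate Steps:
S(F) = 5 - 11/F
E(a) = 13 (E(a) = 3 + 10 = 13)
x = -86/15 (x = -(5 - 11/(-15)) = -(5 - 11*(-1/15)) = -(5 + 11/15) = -1*86/15 = -86/15 ≈ -5.7333)
k = 281/15 (k = 13 - 1*(-86/15) = 13 + 86/15 = 281/15 ≈ 18.733)
k - X(-16, 21) = 281/15 - 1*12 = 281/15 - 12 = 101/15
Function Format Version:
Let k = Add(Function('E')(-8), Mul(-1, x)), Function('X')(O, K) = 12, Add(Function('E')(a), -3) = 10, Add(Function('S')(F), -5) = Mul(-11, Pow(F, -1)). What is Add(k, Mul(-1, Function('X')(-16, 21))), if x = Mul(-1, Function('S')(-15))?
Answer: Rational(101, 15) ≈ 6.7333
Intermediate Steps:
Function('S')(F) = Add(5, Mul(-11, Pow(F, -1)))
Function('E')(a) = 13 (Function('E')(a) = Add(3, 10) = 13)
x = Rational(-86, 15) (x = Mul(-1, Add(5, Mul(-11, Pow(-15, -1)))) = Mul(-1, Add(5, Mul(-11, Rational(-1, 15)))) = Mul(-1, Add(5, Rational(11, 15))) = Mul(-1, Rational(86, 15)) = Rational(-86, 15) ≈ -5.7333)
k = Rational(281, 15) (k = Add(13, Mul(-1, Rational(-86, 15))) = Add(13, Rational(86, 15)) = Rational(281, 15) ≈ 18.733)
Add(k, Mul(-1, Function('X')(-16, 21))) = Add(Rational(281, 15), Mul(-1, 12)) = Add(Rational(281, 15), -12) = Rational(101, 15)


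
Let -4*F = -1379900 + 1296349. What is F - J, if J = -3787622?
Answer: 15234039/4 ≈ 3.8085e+6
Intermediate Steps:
F = 83551/4 (F = -(-1379900 + 1296349)/4 = -¼*(-83551) = 83551/4 ≈ 20888.)
F - J = 83551/4 - 1*(-3787622) = 83551/4 + 3787622 = 15234039/4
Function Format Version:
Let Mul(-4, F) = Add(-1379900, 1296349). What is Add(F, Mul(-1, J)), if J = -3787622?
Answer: Rational(15234039, 4) ≈ 3.8085e+6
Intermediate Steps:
F = Rational(83551, 4) (F = Mul(Rational(-1, 4), Add(-1379900, 1296349)) = Mul(Rational(-1, 4), -83551) = Rational(83551, 4) ≈ 20888.)
Add(F, Mul(-1, J)) = Add(Rational(83551, 4), Mul(-1, -3787622)) = Add(Rational(83551, 4), 3787622) = Rational(15234039, 4)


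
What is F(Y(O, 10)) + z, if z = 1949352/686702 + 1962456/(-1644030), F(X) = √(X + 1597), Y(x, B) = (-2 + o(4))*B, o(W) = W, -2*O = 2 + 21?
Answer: 154764225704/94079890755 + 7*√33 ≈ 41.857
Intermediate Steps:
O = -23/2 (O = -(2 + 21)/2 = -½*23 = -23/2 ≈ -11.500)
Y(x, B) = 2*B (Y(x, B) = (-2 + 4)*B = 2*B)
F(X) = √(1597 + X)
z = 154764225704/94079890755 (z = 1949352*(1/686702) + 1962456*(-1/1644030) = 974676/343351 - 327076/274005 = 154764225704/94079890755 ≈ 1.6450)
F(Y(O, 10)) + z = √(1597 + 2*10) + 154764225704/94079890755 = √(1597 + 20) + 154764225704/94079890755 = √1617 + 154764225704/94079890755 = 7*√33 + 154764225704/94079890755 = 154764225704/94079890755 + 7*√33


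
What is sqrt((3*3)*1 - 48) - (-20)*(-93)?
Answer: -1860 + I*sqrt(39) ≈ -1860.0 + 6.245*I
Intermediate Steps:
sqrt((3*3)*1 - 48) - (-20)*(-93) = sqrt(9*1 - 48) - 20*93 = sqrt(9 - 48) - 1860 = sqrt(-39) - 1860 = I*sqrt(39) - 1860 = -1860 + I*sqrt(39)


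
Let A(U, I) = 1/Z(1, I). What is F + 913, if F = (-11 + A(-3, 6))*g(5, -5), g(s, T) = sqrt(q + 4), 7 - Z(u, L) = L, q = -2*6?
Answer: 913 - 20*I*sqrt(2) ≈ 913.0 - 28.284*I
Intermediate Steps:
q = -12
Z(u, L) = 7 - L
A(U, I) = 1/(7 - I)
g(s, T) = 2*I*sqrt(2) (g(s, T) = sqrt(-12 + 4) = sqrt(-8) = 2*I*sqrt(2))
F = -20*I*sqrt(2) (F = (-11 - 1/(-7 + 6))*(2*I*sqrt(2)) = (-11 - 1/(-1))*(2*I*sqrt(2)) = (-11 - 1*(-1))*(2*I*sqrt(2)) = (-11 + 1)*(2*I*sqrt(2)) = -20*I*sqrt(2) ≈ -28.284*I)
F + 913 = -20*I*sqrt(2) + 913 = 913 - 20*I*sqrt(2)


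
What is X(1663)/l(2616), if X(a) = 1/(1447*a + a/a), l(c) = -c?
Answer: -1/6295042992 ≈ -1.5886e-10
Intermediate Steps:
X(a) = 1/(1 + 1447*a) (X(a) = 1/(1447*a + 1) = 1/(1 + 1447*a))
X(1663)/l(2616) = 1/((1 + 1447*1663)*((-1*2616))) = 1/((1 + 2406361)*(-2616)) = -1/2616/2406362 = (1/2406362)*(-1/2616) = -1/6295042992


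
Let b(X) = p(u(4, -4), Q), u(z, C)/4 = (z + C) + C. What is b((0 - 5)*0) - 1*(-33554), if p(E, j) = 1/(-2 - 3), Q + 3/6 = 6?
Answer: 167769/5 ≈ 33554.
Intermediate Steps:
Q = 11/2 (Q = -½ + 6 = 11/2 ≈ 5.5000)
u(z, C) = 4*z + 8*C (u(z, C) = 4*((z + C) + C) = 4*((C + z) + C) = 4*(z + 2*C) = 4*z + 8*C)
p(E, j) = -⅕ (p(E, j) = 1/(-5) = -⅕)
b(X) = -⅕
b((0 - 5)*0) - 1*(-33554) = -⅕ - 1*(-33554) = -⅕ + 33554 = 167769/5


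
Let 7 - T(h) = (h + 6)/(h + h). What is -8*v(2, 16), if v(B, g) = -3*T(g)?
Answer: 303/2 ≈ 151.50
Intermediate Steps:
T(h) = 7 - (6 + h)/(2*h) (T(h) = 7 - (h + 6)/(h + h) = 7 - (6 + h)/(2*h))
v(B, g) = -39/2 + 9/g (v(B, g) = -3*(13/2 - 3/g) = -39/2 + 9/g)
-8*v(2, 16) = -8*(-39/2 + 9/16) = -8*(-303/16) = 303/2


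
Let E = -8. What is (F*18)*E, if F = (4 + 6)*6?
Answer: -8640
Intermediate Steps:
F = 60 (F = 10*6 = 60)
(F*18)*E = (60*18)*(-8) = 1080*(-8) = -8640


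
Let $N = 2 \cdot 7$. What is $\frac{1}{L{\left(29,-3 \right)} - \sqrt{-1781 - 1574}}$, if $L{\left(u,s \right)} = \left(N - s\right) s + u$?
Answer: $\frac{i}{\sqrt{3355} - 22 i} \approx -0.0057307 + 0.015088 i$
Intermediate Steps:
$N = 14$
$L{\left(u,s \right)} = u + s \left(14 - s\right)$ ($L{\left(u,s \right)} = \left(14 - s\right) s + u = s \left(14 - s\right) + u = u + s \left(14 - s\right)$)
$\frac{1}{L{\left(29,-3 \right)} - \sqrt{-1781 - 1574}} = \frac{1}{\left(29 - \left(-3\right)^{2} + 14 \left(-3\right)\right) - \sqrt{-1781 - 1574}} = \frac{1}{\left(29 - 9 - 42\right) - \sqrt{-3355}} = \frac{1}{\left(29 - 9 - 42\right) - i \sqrt{3355}} = \frac{1}{-22 - i \sqrt{3355}}$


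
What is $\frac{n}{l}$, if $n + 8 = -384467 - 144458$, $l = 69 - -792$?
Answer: $- \frac{176311}{287} \approx -614.32$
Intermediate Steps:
$l = 861$ ($l = 69 + 792 = 861$)
$n = -528933$ ($n = -8 - 528925 = -528933$)
$\frac{n}{l} = - \frac{528933}{861} = \left(-528933\right) \frac{1}{861} = - \frac{176311}{287}$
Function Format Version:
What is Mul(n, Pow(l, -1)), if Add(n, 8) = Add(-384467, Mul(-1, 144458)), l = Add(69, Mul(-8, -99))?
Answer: Rational(-176311, 287) ≈ -614.32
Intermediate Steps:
l = 861 (l = Add(69, 792) = 861)
n = -528933 (n = Add(-8, Add(-384467, Mul(-1, 144458))) = Add(-8, Add(-384467, -144458)) = Add(-8, -528925) = -528933)
Mul(n, Pow(l, -1)) = Mul(-528933, Pow(861, -1)) = Mul(-528933, Rational(1, 861)) = Rational(-176311, 287)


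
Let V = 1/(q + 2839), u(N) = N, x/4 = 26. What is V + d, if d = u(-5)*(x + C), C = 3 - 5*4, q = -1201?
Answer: -712529/1638 ≈ -435.00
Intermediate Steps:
x = 104 (x = 4*26 = 104)
C = -17 (C = 3 - 20 = -17)
d = -435 (d = -5*(104 - 17) = -5*87 = -435)
V = 1/1638 (V = 1/(-1201 + 2839) = 1/1638 ≈ 0.00061050)
V + d = 1/1638 - 435 = -712529/1638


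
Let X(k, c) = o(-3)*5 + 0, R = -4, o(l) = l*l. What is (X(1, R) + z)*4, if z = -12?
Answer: 132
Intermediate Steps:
o(l) = l²
X(k, c) = 45 (X(k, c) = (-3)²*5 + 0 = 9*5 + 0 = 45 + 0 = 45)
(X(1, R) + z)*4 = (45 - 12)*4 = 33*4 = 132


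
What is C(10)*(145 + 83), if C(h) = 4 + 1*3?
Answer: 1596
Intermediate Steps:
C(h) = 7 (C(h) = 4 + 3 = 7)
C(10)*(145 + 83) = 7*(145 + 83) = 7*228 = 1596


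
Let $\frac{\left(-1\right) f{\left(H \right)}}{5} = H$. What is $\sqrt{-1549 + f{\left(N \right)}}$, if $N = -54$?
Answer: $i \sqrt{1279} \approx 35.763 i$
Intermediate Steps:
$f{\left(H \right)} = - 5 H$
$\sqrt{-1549 + f{\left(N \right)}} = \sqrt{-1549 - -270} = \sqrt{-1549 + 270} = \sqrt{-1279} = i \sqrt{1279}$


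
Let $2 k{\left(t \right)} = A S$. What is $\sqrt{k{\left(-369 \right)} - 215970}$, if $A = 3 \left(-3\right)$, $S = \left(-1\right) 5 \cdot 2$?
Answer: $5 i \sqrt{8637} \approx 464.68 i$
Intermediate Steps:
$S = -10$ ($S = \left(-5\right) 2 = -10$)
$A = -9$
$k{\left(t \right)} = 45$ ($k{\left(t \right)} = \frac{\left(-9\right) \left(-10\right)}{2} = \frac{1}{2} \cdot 90 = 45$)
$\sqrt{k{\left(-369 \right)} - 215970} = \sqrt{45 - 215970} = \sqrt{-215925} = 5 i \sqrt{8637}$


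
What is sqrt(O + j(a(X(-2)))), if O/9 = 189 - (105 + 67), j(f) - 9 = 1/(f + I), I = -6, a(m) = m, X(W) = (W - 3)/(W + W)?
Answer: sqrt(58406)/19 ≈ 12.720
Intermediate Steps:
X(W) = (-3 + W)/(2*W) (X(W) = (-3 + W)/((2*W)) = (-3 + W)*(1/(2*W)) = (-3 + W)/(2*W))
j(f) = 9 + 1/(-6 + f) (j(f) = 9 + 1/(f - 6) = 9 + 1/(-6 + f))
O = 153 (O = 9*(189 - (105 + 67)) = 9*(189 - 1*172) = 9*(189 - 172) = 9*17 = 153)
sqrt(O + j(a(X(-2)))) = sqrt(153 + (-53 + 9*((1/2)*(-3 - 2)/(-2)))/(-6 + (1/2)*(-3 - 2)/(-2))) = sqrt(153 + (-53 + 9*((1/2)*(-1/2)*(-5)))/(-6 + (1/2)*(-1/2)*(-5))) = sqrt(153 + (-53 + 9*(5/4))/(-6 + 5/4)) = sqrt(153 + (-53 + 45/4)/(-19/4)) = sqrt(153 - 4/19*(-167/4)) = sqrt(153 + 167/19) = sqrt(3074/19) = sqrt(58406)/19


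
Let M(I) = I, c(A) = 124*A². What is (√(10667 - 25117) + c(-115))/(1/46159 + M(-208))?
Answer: -75696144100/9601071 - 3923515*I*√2/9601071 ≈ -7884.1 - 0.57792*I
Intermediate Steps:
(√(10667 - 25117) + c(-115))/(1/46159 + M(-208)) = (√(10667 - 25117) + 124*(-115)²)/(1/46159 - 208) = (√(-14450) + 124*13225)/(1/46159 - 208) = (85*I*√2 + 1639900)/(-9601071/46159) = (1639900 + 85*I*√2)*(-46159/9601071) = -75696144100/9601071 - 3923515*I*√2/9601071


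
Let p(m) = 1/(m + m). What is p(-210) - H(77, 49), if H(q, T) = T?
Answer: -20581/420 ≈ -49.002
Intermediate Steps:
p(m) = 1/(2*m)
p(-210) - H(77, 49) = (½)/(-210) - 1*49 = (½)*(-1/210) - 49 = -1/420 - 49 = -20581/420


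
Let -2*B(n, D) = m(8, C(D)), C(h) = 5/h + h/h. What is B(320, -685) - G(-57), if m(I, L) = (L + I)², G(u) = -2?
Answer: -721374/18769 ≈ -38.434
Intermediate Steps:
C(h) = 1 + 5/h (C(h) = 5/h + 1 = 1 + 5/h)
m(I, L) = (I + L)²
B(n, D) = -(8 + (5 + D)/D)²/2
B(320, -685) - G(-57) = -½*(5 + 9*(-685))²/(-685)² - 1*(-2) = -½*1/469225*(5 - 6165)² + 2 = -½*1/469225*(-6160)² + 2 = -½*1/469225*37945600 + 2 = -758912/18769 + 2 = -721374/18769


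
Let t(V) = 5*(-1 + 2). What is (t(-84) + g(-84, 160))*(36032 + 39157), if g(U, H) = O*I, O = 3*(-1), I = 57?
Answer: -12481374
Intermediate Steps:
t(V) = 5 (t(V) = 5*1 = 5)
O = -3
g(U, H) = -171 (g(U, H) = -3*57 = -171)
(t(-84) + g(-84, 160))*(36032 + 39157) = (5 - 171)*(36032 + 39157) = -166*75189 = -12481374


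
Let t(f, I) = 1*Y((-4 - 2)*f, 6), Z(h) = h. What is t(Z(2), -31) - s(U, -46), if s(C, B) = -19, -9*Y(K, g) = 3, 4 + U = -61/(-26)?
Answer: 56/3 ≈ 18.667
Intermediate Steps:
U = -43/26 (U = -4 - 61/(-26) = -4 - 61*(-1/26) = -4 + 61/26 = -43/26 ≈ -1.6538)
Y(K, g) = -⅓ (Y(K, g) = -⅑*3 = -⅓)
t(f, I) = -⅓ (t(f, I) = 1*(-⅓) = -⅓)
t(Z(2), -31) - s(U, -46) = -⅓ - 1*(-19) = -⅓ + 19 = 56/3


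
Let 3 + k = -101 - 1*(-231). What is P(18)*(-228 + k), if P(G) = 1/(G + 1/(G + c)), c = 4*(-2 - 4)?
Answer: -606/107 ≈ -5.6636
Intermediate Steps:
k = 127 (k = -3 + (-101 - 1*(-231)) = -3 + (-101 + 231) = -3 + 130 = 127)
c = -24 (c = 4*(-6) = -24)
P(G) = 1/(G + 1/(-24 + G)) (P(G) = 1/(G + 1/(G - 24)) = 1/(G + 1/(-24 + G)))
P(18)*(-228 + k) = ((-24 + 18)/(1 + 18² - 24*18))*(-228 + 127) = (-6/(1 + 324 - 432))*(-101) = (-6/(-107))*(-101) = -1/107*(-6)*(-101) = (6/107)*(-101) = -606/107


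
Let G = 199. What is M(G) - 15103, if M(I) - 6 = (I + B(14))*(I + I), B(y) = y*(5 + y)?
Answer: 169973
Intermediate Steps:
M(I) = 6 + 2*I*(266 + I) (M(I) = 6 + (I + 14*(5 + 14))*(I + I) = 6 + (I + 14*19)*(2*I) = 6 + (I + 266)*(2*I) = 6 + (266 + I)*(2*I) = 6 + 2*I*(266 + I))
M(G) - 15103 = (6 + 2*199**2 + 532*199) - 15103 = (6 + 2*39601 + 105868) - 15103 = (6 + 79202 + 105868) - 15103 = 185076 - 15103 = 169973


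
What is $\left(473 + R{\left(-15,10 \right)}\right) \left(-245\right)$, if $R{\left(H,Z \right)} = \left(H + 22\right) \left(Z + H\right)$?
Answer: $-107310$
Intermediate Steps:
$R{\left(H,Z \right)} = \left(22 + H\right) \left(H + Z\right)$
$\left(473 + R{\left(-15,10 \right)}\right) \left(-245\right) = \left(473 + \left(\left(-15\right)^{2} + 22 \left(-15\right) + 22 \cdot 10 - 150\right)\right) \left(-245\right) = \left(473 + \left(225 - 330 + 220 - 150\right)\right) \left(-245\right) = \left(473 - 35\right) \left(-245\right) = 438 \left(-245\right) = -107310$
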